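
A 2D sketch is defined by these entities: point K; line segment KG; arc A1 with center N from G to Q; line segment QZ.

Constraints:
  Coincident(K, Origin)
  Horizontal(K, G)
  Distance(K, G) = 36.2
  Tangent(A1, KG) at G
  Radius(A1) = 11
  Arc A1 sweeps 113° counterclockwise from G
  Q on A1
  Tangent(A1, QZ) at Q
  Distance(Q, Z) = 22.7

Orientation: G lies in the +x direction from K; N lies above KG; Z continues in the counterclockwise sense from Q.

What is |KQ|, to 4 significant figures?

48.79

K is at the origin; K and G share the same y with |KG| = 36.2 and G on the +x side, so G = (36.20, 0.000). Tangency of A1 to KG means the radius NG is perpendicular to KG, so N = G + (0, 11) = (36.20, 11.00). On A1, G sits at bearing -90° from N; a 113° counterclockwise sweep puts Q at bearing 23°, so Q = N + 11.0·(cos 23°, sin 23°) = (46.33, 15.30). Then |KQ| = |Q − K| = 48.79.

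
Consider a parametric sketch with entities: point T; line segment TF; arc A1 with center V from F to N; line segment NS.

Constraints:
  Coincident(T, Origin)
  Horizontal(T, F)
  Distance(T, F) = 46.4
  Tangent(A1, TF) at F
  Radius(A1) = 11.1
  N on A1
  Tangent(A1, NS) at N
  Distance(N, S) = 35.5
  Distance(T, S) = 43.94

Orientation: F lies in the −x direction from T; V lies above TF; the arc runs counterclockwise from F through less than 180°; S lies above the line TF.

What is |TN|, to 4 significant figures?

36.91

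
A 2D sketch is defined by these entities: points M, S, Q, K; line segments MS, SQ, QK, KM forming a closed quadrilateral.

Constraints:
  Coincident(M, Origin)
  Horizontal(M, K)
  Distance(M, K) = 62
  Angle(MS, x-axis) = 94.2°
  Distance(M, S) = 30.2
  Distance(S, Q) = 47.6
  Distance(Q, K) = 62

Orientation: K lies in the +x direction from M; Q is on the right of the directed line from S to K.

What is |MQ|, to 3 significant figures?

17.4

Checks: |SQ| = 47.60 ✓; |QK| = 62.00 ✓.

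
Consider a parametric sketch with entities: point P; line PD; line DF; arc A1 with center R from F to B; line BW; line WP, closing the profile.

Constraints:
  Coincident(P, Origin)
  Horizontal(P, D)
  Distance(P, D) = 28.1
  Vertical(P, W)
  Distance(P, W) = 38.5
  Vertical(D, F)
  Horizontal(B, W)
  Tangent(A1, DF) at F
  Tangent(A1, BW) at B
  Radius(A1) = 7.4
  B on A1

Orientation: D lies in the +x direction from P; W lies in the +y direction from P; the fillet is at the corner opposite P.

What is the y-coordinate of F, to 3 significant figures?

31.1

P is at the origin; P and D share the same y with |PD| = 28.1 and D on the +x side, so D = (28.1, 0.00). PW is vertical with |PW| = 38.5 and W on the +y side, so W = (0.00, 38.5). The virtual corner opposite P is at (28.1, 38.5). A1 meets DF tangentially, so RF is at right angles to DF and since A1 is tangent to BW there, RB ⟂ BW, with radius 7.4, so the center R sits 7.4 in from both sides at R = (20.7, 31.1). That places the tangent points at F = (28.1, 31.1) on DF and B = (20.7, 38.5) on BW. So F.y = 31.1.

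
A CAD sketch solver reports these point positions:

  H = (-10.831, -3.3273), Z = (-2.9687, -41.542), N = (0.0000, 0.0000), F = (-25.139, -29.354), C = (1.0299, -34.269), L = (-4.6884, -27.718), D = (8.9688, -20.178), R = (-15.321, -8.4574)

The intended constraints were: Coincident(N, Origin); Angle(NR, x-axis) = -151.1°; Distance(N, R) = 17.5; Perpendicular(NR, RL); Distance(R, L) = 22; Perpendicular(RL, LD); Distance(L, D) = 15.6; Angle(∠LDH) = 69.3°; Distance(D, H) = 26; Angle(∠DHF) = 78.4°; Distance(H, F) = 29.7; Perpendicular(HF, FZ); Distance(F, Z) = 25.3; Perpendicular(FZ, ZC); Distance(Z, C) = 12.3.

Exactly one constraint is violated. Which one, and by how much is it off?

Distance(Z, C) = 12.3 — off by 4.00.

N = (0.00, 0.00) ✓; NR at -151.1° ✓; |NR| = 17.50 ✓; ∠(NR, RL) = 90.00° ✓; |RL| = 22.00 ✓; ∠(RL, LD) = 90.00° ✓; |LD| = 15.60 ✓; ∠LDH = 69.30° ✓; |DH| = 26.00 ✓; ∠DHF = 78.40° ✓; |HF| = 29.70 ✓; ∠(HF, FZ) = 90.00° ✓; |FZ| = 25.30 ✓; ∠(FZ, ZC) = 90.00° ✓; |ZC| = 8.300 ✗.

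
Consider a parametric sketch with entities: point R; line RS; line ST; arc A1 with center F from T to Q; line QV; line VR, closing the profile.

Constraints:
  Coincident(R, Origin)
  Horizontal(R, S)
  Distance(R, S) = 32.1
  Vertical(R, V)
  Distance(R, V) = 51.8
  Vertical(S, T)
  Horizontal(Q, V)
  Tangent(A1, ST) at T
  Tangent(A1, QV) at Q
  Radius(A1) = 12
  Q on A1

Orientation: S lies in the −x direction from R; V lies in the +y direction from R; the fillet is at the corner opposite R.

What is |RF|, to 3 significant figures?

44.6

RV is vertical with |RV| = 51.8 and V on the +y side, so V = (0.00, 51.8). The virtual corner opposite R is at (-32.1, 51.8). A1 meets ST tangentially, so FT is at right angles to ST and tangency of A1 to QV means the radius FQ is perpendicular to QV, with radius 12.0, so the center F sits 12.0 in from both sides at F = (-20.1, 39.8). Then |RF| = |F − R| = 44.6.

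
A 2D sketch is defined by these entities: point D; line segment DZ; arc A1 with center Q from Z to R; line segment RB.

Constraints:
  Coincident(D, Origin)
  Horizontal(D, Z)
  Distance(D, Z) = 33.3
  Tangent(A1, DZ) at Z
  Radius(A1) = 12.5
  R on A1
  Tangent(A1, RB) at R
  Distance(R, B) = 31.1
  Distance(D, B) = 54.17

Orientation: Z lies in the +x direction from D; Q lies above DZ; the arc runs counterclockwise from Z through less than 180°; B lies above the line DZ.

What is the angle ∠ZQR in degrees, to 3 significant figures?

119°

Checks: |QZ| = 12.50 ✓; |QR| = 12.50 ✓; ∠(QR, RB) = 90.00° ✓; |RB| = 31.10 ✓; |DB| = 54.17 ✓.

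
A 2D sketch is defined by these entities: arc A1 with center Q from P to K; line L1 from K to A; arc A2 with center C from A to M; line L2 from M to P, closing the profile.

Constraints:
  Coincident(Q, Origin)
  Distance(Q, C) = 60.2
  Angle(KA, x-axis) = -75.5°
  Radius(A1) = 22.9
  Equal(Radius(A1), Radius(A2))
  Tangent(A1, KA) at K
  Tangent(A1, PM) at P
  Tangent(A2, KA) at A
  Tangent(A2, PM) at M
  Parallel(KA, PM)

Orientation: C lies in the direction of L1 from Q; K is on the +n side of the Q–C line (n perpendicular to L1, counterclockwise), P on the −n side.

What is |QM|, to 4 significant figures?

64.41

The slot axis is L1's direction at -75.5°, so u = (cos -75.5°, sin -75.5°) = (0.2504, -0.9681) and n = (−sin -75.5°, cos -75.5°) = (0.9681, 0.2504). Q is at the origin and C lies 60.2 along u from Q, so C = 60.2·u = (15.07, -58.28). Tangency of A1 to both parallel lines with radius 22.9 puts K and P at Q ± 22.9·n: K = (22.17, 5.734), P = (-22.17, -5.734). Equal radii place A and M the same way about C: A = C + 22.9·n = (37.24, -52.55), M = C − 22.9·n = (-7.098, -64.02). Then |QM| = |M − Q| = 64.41.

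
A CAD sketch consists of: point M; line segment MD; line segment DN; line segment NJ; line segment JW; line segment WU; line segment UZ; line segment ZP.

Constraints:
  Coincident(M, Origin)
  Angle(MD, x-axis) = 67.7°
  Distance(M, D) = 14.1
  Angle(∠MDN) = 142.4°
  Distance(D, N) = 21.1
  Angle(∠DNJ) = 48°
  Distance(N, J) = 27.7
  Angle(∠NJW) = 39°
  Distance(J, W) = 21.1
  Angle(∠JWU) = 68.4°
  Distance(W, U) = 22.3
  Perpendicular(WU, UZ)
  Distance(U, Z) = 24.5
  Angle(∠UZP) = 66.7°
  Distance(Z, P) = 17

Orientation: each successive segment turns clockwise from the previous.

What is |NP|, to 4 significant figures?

26.31

M is at the origin; MD runs at 67.7° with length 14.1, so D = (5.350, 13.05). ∠MDN = 142.4° gives DN at 30.10° from the x-axis; with |DN| = 21.1, N = (23.61, 23.63). ∠DNJ = 48.0° gives NJ at -101.9° from the x-axis; with |NJ| = 27.7, J = (17.89, -3.477). ∠NJW = 39.0° gives JW at 117.1° from the x-axis; with |JW| = 21.1, W = (8.281, 15.31). ∠JWU = 68.4° gives WU at 5.500° from the x-axis; with |WU| = 22.3, U = (30.48, 17.44). The perpendicularity gives UZ at right angles to WU, so UZ runs at -84.50°; with |UZ| = 24.5, Z = (32.83, -6.944). ∠UZP = 66.7° gives ZP at 162.2° from the x-axis; with |ZP| = 17.0, P = (16.64, -1.747). Then |NP| = |P − N| = 26.31.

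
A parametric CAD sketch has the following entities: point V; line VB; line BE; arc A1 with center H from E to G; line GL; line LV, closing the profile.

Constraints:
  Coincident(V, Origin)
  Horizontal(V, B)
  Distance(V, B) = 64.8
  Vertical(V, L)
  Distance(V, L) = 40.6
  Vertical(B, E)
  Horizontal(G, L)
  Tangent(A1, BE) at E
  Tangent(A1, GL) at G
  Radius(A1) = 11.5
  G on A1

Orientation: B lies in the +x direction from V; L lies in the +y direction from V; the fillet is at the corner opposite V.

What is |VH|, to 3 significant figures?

60.7

VL is vertical with |VL| = 40.6 and L on the +y side, so L = (0.00, 40.6). The virtual corner opposite V is at (64.8, 40.6). Tangency of A1 to BE means the radius HE is perpendicular to BE and A1 meets GL tangentially, so HG is at right angles to GL, with radius 11.5, so the center H sits 11.5 in from both sides at H = (53.3, 29.1). Then |VH| = |H − V| = 60.7.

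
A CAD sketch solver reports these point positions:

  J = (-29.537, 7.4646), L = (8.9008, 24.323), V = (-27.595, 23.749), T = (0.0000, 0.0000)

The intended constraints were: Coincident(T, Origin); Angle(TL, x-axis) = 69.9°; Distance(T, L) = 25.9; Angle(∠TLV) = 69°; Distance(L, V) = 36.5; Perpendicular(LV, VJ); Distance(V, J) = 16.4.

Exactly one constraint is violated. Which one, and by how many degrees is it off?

Perpendicular(LV, VJ) — off by 7.70°.

T = (0.00, 0.00) ✓; TL at 69.90° ✓; |TL| = 25.90 ✓; ∠TLV = 69.00° ✓; |LV| = 36.50 ✓; ∠(LV, VJ) = 82.30° ✗; |VJ| = 16.40 ✓.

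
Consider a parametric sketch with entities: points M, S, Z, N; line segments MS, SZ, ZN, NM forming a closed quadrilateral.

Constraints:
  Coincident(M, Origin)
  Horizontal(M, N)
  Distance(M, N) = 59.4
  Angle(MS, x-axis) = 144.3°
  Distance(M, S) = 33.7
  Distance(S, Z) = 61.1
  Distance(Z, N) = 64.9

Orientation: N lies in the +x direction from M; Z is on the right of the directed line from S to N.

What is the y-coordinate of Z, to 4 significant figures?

-33.04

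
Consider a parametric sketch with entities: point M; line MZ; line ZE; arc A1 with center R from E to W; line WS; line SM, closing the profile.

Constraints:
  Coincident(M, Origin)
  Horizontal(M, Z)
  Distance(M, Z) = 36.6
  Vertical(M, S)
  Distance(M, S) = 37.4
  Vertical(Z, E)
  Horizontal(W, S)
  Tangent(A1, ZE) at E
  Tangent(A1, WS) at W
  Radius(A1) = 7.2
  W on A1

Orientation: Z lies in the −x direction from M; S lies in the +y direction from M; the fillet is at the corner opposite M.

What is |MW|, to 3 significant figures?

47.6

The virtual corner opposite M is at (-36.6, 37.4). Tangency of A1 to ZE means the radius RE is perpendicular to ZE and since A1 is tangent to WS there, RW ⟂ WS, with radius 7.2, so the center R sits 7.2 in from both sides at R = (-29.4, 30.2). That places the tangent points at E = (-36.6, 30.2) on ZE and W = (-29.4, 37.4) on WS. Then |MW| = |W − M| = 47.6.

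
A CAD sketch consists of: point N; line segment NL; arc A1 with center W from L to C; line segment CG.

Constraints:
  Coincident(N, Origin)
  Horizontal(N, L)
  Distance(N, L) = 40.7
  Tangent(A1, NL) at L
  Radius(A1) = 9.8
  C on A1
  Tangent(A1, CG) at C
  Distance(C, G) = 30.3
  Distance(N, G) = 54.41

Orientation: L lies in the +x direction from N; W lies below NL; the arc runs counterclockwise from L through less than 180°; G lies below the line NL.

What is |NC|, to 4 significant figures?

32.99

N is at the origin; N and L share the same y with |NL| = 40.7 and L on the +x side, so L = (40.70, 0.000). Since A1 is tangent to NL there, WL ⟂ NL, so W = L + (0, -9.8) = (40.70, -9.800). Since WC ⟂ CG (tangency), |WG| = √(9.8² + 30.3²) = 31.85 regardless of where C sits on A1. So G lies on both circle(N, 54.41) and circle(W, 31.85); the below-NL intersection is G = (35.52, -41.22). C is the foot of the tangent from G: C = (31.01, -11.26).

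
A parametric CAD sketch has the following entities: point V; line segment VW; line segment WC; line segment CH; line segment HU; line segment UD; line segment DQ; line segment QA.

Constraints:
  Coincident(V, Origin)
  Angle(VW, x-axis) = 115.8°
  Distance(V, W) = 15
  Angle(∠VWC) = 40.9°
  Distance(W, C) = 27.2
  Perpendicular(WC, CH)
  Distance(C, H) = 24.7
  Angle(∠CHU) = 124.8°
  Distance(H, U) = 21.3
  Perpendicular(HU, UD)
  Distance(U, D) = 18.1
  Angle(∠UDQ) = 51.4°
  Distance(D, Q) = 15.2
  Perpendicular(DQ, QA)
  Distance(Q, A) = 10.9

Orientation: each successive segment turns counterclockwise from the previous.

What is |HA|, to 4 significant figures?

16.22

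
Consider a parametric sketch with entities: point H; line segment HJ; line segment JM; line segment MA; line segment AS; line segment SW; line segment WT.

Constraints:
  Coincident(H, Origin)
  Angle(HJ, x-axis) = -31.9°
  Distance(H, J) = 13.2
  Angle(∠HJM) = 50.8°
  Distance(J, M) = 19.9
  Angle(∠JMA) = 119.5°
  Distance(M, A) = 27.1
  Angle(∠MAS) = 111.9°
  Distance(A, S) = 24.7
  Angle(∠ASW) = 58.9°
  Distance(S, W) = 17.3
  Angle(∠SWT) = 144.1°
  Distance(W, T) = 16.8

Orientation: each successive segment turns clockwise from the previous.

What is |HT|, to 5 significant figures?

8.0120

H is at the origin; HJ runs at -31.9° with length 13.2, so J = (11.206, -6.9754). ∠HJM = 50.8° gives JM at -161.10° from the x-axis; with |JM| = 19.9, M = (-7.6207, -13.421). ∠JMA = 119.5° gives MA at 138.40° from the x-axis; with |MA| = 27.1, A = (-27.886, 4.5711). ∠MAS = 111.9° gives AS at 70.300° from the x-axis; with |AS| = 24.7, S = (-19.560, 27.825). ∠ASW = 58.9° gives SW at -50.800° from the x-axis; with |SW| = 17.3, W = (-8.6256, 14.419). ∠SWT = 144.1° gives WT at -86.700° from the x-axis; with |WT| = 16.8, T = (-7.6586, -2.3533). Then |HT| = |T − H| = 8.0120.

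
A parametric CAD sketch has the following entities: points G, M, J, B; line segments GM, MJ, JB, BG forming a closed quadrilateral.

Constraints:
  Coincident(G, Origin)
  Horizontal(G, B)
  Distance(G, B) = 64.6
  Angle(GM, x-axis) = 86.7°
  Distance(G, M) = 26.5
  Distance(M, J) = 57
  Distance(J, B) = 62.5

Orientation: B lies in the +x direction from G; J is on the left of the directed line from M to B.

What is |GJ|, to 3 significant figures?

76.6

G is at the origin; G and B share the same y with |GB| = 64.6 and B in +x, so B = (64.6, 0). GM runs at 86.7° with |GM| = 26.5, so M = (1.53, 26.5). J is determined by |MJ| = 57.0 and |JB| = 62.5 together: it lies at the intersection of circle(M, 57.0) and circle(B, 62.5). With |MB| = 68.4, the foot of the radical line on MB is 29.4 from M and the perpendicular offset is √(57.0² − 29.4²) = 48.8. Taking the left-of-MB solution: J = (47.5, 60.1).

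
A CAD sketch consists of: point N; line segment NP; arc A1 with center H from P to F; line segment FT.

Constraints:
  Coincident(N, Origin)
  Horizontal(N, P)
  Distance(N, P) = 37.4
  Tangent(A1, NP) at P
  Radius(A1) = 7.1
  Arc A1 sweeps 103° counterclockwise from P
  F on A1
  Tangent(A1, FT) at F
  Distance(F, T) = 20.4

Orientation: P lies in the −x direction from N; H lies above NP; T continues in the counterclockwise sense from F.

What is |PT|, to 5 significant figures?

28.669

N is at the origin; N and P share the same y with |NP| = 37.4 and P on the −x side, so P = (-37.400, 0.0000). A1 meets NP tangentially, so HP is at right angles to NP, so H = P + (0, 7.1) = (-37.400, 7.1000). On A1, P sits at bearing -90° from H; a 103° counterclockwise sweep puts F at bearing 13°, so F = H + 7.1·(cos 13°, sin 13°) = (-30.482, 8.6972). The tangent condition forces HF to be normal to FT, so FT runs along (−sin 13°, cos 13°); with |FT| = 20.4, T = (-35.071, 28.574). Then |PT| = |T − P| = 28.669.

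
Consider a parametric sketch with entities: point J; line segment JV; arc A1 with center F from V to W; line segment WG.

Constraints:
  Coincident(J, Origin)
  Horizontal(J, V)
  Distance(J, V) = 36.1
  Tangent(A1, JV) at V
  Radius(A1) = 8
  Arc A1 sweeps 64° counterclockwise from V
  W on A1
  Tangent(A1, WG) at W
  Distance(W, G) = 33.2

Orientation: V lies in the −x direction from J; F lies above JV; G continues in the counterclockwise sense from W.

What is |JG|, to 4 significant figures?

37.21

J is at the origin; JV is horizontal with |JV| = 36.1 and V on the −x side, so V = (-36.10, 0.000). Tangency of A1 to JV means the radius FV is perpendicular to JV, so F = V + (0, 8) = (-36.10, 8.000). On A1, V sits at bearing -90° from F; a 64° counterclockwise sweep puts W at bearing -26°, so W = F + 8.0·(cos -26°, sin -26°) = (-28.91, 4.493). A1 meets WG tangentially, so FW is at right angles to WG, so WG runs along (−sin -26°, cos -26°); with |WG| = 33.2, G = (-14.36, 34.33). Then |JG| = |G − J| = 37.21.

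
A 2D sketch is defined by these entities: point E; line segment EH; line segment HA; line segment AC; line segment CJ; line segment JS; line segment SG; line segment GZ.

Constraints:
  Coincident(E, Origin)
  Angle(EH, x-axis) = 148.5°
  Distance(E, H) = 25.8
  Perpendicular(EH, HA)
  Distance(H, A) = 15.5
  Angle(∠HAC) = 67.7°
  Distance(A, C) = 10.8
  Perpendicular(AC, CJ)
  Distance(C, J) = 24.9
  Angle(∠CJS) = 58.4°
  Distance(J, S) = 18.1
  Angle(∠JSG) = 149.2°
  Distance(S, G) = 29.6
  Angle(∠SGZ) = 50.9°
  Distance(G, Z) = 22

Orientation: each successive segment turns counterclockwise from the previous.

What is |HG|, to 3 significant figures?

34.9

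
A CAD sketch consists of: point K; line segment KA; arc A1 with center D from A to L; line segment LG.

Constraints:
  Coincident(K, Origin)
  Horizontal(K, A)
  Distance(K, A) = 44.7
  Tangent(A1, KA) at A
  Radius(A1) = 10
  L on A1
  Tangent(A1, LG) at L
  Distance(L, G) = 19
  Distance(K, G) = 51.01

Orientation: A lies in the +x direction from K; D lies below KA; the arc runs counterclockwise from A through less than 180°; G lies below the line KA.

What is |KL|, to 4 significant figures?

37.38

K is at the origin; KA is horizontal with |KA| = 44.7 and A on the +x side, so A = (44.70, 0.000). Tangency of A1 to KA means the radius DA is perpendicular to KA, so D = A + (0, -10) = (44.70, -10.00). Since DL ⟂ LG (tangency), |DG| = √(10.0² + 19.0²) = 21.47 regardless of where L sits on A1. So G lies on both circle(K, 51.01) and circle(D, 21.47); the below-KA intersection is G = (40.47, -31.05). L is the foot of the tangent from G: L = (35.11, -12.82).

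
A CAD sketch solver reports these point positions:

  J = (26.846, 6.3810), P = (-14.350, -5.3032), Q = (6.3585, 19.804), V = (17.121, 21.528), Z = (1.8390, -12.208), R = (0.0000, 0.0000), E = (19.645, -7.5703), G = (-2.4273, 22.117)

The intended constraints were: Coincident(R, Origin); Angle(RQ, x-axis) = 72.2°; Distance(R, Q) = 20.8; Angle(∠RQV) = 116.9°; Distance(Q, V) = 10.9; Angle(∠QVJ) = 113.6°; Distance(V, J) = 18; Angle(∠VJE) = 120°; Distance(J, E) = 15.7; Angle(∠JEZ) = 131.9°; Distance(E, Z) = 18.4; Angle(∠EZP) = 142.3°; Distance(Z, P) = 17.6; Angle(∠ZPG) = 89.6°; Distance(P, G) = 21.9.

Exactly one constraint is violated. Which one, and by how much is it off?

Distance(P, G) = 21.9 — off by 8.00.

R = (0.00, 0.00) ✓; RQ at 72.20° ✓; |RQ| = 20.80 ✓; ∠RQV = 116.9° ✓; |QV| = 10.90 ✓; ∠QVJ = 113.6° ✓; |VJ| = 18.00 ✓; ∠VJE = 120.0° ✓; |JE| = 15.70 ✓; ∠JEZ = 131.9° ✓; |EZ| = 18.40 ✓; ∠EZP = 142.3° ✓; |ZP| = 17.60 ✓; ∠ZPG = 89.60° ✓; |PG| = 29.90 ✗.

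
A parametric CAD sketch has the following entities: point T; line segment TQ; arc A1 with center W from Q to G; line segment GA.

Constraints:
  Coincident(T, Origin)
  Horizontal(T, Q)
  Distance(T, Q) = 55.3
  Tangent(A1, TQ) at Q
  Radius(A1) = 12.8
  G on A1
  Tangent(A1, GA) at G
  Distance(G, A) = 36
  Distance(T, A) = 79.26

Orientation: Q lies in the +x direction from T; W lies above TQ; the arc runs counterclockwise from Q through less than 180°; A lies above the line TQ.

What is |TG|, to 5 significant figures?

69.555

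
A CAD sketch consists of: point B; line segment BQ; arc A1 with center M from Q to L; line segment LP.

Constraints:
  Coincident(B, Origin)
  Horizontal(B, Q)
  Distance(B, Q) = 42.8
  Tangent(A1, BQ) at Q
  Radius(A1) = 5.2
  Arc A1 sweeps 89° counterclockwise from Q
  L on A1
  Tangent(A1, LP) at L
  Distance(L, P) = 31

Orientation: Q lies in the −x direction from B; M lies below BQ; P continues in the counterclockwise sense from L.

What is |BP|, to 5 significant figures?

60.495

B is at the origin; BQ is horizontal with |BQ| = 42.8 and Q on the −x side, so Q = (-42.800, 0.0000). Since A1 is tangent to BQ there, MQ ⟂ BQ, so M = Q + (0, -5.2) = (-42.800, -5.2000). On A1, Q sits at bearing 90° from M; an 89° counterclockwise sweep puts L at bearing 179°, so L = M + 5.2·(cos 179°, sin 179°) = (-47.999, -5.1092). The tangent condition forces ML to be normal to LP, so LP runs along (−sin 179°, cos 179°); with |LP| = 31.0, P = (-48.540, -36.105). Then |BP| = |P − B| = 60.495.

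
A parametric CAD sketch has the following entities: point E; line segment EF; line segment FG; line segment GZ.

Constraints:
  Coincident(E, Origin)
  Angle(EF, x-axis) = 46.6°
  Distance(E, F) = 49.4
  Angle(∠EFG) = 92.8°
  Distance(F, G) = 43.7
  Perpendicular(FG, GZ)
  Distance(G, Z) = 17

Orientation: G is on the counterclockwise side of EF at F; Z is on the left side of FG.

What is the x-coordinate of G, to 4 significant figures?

3.695

E is at the origin; EF runs at 46.6° with length 49.4, so F = 49.4·(cos 46.6°, sin 46.6°) = (33.94, 35.89). ∠EFG = 92.8°, so FG runs at 46.6° + (180° − 92.8°) = 133.8° from the x-axis; with |FG| = 43.7, G = F + 43.7·(cos 133.8°, sin 133.8°) = (3.695, 67.43). So G.x = 3.695.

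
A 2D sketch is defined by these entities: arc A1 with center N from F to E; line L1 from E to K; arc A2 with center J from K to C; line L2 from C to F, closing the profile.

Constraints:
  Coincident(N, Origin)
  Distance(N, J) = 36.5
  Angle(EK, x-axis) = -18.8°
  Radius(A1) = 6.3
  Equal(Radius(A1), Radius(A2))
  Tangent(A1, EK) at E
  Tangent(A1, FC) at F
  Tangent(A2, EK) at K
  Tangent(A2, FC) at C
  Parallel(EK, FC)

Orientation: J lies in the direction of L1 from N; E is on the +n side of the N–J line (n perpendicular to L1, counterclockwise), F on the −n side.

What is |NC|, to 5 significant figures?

37.040

The slot axis is L1's direction at -18.8°, so u = (cos -18.8°, sin -18.8°) = (0.94665, -0.32227) and n = (−sin -18.8°, cos -18.8°) = (0.32227, 0.94665). N is at the origin and J lies 36.5 along u from N, so J = 36.5·u = (34.553, -11.763). Tangency of A1 to both parallel lines with radius 6.3 puts E and F at N ± 6.3·n: E = (2.0303, 5.9639), F = (-2.0303, -5.9639). Equal radii place K and C the same way about J: K = J + 6.3·n = (36.583, -5.7988), C = J − 6.3·n = (32.522, -17.727). Then |NC| = |C − N| = 37.040.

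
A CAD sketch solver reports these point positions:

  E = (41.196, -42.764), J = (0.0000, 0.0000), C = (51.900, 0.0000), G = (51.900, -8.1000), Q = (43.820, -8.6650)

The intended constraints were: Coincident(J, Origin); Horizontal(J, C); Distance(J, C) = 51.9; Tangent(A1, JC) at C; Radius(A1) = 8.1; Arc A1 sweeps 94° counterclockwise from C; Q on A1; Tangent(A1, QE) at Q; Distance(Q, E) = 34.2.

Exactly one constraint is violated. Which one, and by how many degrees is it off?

Tangent(A1, QE) at Q — off by 8.40°.

J = (0.00, 0.00) ✓; J.y = 0.00, C.y = 0.00 ✓; |JC| = 51.90 ✓; ∠(GC, CJ) = 90.00° ✓; |GC| = 8.100 ✓; bearing(G→Q) − bearing(G→C) = 94.00° ✓; |GQ| = 8.100 ✓; ∠(GQ, QE) = 98.40° ✗; |QE| = 34.20 ✓.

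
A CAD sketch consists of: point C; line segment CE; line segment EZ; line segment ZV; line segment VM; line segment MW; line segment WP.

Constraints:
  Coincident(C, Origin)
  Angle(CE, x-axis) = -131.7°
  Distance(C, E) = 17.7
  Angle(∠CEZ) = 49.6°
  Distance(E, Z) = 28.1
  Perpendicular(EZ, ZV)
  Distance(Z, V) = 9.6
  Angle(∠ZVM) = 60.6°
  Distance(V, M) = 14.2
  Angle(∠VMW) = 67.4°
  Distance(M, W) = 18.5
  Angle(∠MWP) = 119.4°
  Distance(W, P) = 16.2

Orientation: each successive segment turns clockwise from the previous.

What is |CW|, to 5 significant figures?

29.144

C is at the origin; CE runs at -131.7° with length 17.7, so E = (-11.775, -13.215). ∠CEZ = 49.6° gives EZ at 97.900° from the x-axis; with |EZ| = 28.1, Z = (-15.637, 14.618). EZ ⟂ ZV, so ZV runs at 7.9000°; with |ZV| = 9.6, V = (-6.1279, 15.937). ∠ZVM = 60.6° gives VM at -111.50° from the x-axis; with |VM| = 14.2, M = (-11.332, 2.7254). ∠VMW = 67.4° gives MW at 135.90° from the x-axis; with |MW| = 18.5, W = (-24.618, 15.600). Then |CW| = |W − C| = 29.144.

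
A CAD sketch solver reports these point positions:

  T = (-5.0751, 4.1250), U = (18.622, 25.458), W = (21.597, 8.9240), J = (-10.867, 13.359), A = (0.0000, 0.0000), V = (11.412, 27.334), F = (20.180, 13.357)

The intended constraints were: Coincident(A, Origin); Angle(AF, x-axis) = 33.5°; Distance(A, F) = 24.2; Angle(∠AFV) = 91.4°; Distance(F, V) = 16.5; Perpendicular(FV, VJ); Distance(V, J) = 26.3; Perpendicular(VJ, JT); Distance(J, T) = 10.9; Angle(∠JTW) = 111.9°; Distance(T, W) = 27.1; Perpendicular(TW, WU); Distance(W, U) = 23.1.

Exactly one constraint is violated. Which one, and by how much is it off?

Distance(W, U) = 23.1 — off by 6.30.

A = (0.00, 0.00) ✓; AF at 33.50° ✓; |AF| = 24.20 ✓; ∠AFV = 91.40° ✓; |FV| = 16.50 ✓; ∠(FV, VJ) = 90.00° ✓; |VJ| = 26.30 ✓; ∠(VJ, JT) = 90.00° ✓; |JT| = 10.90 ✓; ∠JTW = 111.9° ✓; |TW| = 27.10 ✓; ∠(TW, WU) = 90.00° ✓; |WU| = 16.80 ✗.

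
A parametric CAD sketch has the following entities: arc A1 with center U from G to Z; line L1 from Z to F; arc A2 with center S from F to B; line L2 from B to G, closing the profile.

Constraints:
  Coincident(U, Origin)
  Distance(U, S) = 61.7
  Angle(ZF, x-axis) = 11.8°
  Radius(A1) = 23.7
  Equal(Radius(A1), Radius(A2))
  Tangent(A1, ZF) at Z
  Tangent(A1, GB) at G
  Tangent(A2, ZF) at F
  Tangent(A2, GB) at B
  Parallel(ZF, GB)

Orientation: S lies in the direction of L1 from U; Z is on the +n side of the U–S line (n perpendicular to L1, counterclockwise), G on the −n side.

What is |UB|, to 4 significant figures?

66.10

The slot axis is L1's direction at 11.8°, so u = (cos 11.8°, sin 11.8°) = (0.9789, 0.2045) and n = (−sin 11.8°, cos 11.8°) = (-0.2045, 0.9789). U is at the origin and S lies 61.7 along u from U, so S = 61.7·u = (60.40, 12.62). Tangency of A1 to both parallel lines with radius 23.7 puts Z and G at U ± 23.7·n: Z = (-4.847, 23.20), G = (4.847, -23.20). Equal radii place F and B the same way about S: F = S + 23.7·n = (55.55, 35.82), B = S − 23.7·n = (65.24, -10.58). Then |UB| = |B − U| = 66.10.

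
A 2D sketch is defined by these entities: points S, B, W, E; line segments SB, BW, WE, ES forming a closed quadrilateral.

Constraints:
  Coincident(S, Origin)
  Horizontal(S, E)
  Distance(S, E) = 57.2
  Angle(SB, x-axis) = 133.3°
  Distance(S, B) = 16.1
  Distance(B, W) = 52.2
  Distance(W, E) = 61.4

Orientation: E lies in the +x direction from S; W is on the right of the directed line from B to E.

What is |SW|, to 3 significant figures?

37.7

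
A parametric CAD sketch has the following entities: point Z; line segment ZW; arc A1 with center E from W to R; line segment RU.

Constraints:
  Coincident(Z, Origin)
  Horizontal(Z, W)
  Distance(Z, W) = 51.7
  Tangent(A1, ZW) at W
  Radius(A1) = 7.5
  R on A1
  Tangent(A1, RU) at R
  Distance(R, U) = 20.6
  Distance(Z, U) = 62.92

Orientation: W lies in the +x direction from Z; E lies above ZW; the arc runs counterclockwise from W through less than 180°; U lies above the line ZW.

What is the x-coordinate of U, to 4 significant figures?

55.82

Z is at the origin; Z and W share the same y with |ZW| = 51.7 and W on the +x side, so W = (51.70, 0.000). The tangent condition forces EW to be normal to ZW, so E = W + (0, 7.5) = (51.70, 7.500). Since ER ⟂ RU (tangency), |EU| = √(7.5² + 20.6²) = 21.92 regardless of where R sits on A1. So U lies on both circle(Z, 62.92) and circle(E, 21.92); the above-ZW intersection is U = (55.82, 29.03). R is the foot of the tangent from U: R = (59.10, 8.695).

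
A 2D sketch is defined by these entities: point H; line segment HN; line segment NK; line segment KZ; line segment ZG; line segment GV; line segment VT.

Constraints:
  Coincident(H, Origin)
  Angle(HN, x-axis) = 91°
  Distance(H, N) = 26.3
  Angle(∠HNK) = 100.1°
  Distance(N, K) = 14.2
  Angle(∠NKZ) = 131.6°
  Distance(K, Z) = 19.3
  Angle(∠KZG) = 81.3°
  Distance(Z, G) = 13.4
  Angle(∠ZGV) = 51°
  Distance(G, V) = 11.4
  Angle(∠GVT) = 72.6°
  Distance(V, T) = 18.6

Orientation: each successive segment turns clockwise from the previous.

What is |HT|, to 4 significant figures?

39.48

H is at the origin; HN runs at 91.0° with length 26.3, so N = (-0.4590, 26.30). ∠HNK = 100.1° gives NK at 11.10° from the x-axis; with |NK| = 14.2, K = (13.48, 29.03). ∠NKZ = 131.6° gives KZ at -37.30° from the x-axis; with |KZ| = 19.3, Z = (28.83, 17.33). ∠KZG = 81.3° gives ZG at -136.0° from the x-axis; with |ZG| = 13.4, G = (19.19, 8.026). ∠ZGV = 51.0° gives GV at 95.00° from the x-axis; with |GV| = 11.4, V = (18.20, 19.38). ∠GVT = 72.6° gives VT at -12.40° from the x-axis; with |VT| = 18.6, T = (36.36, 15.39). Then |HT| = |T − H| = 39.48.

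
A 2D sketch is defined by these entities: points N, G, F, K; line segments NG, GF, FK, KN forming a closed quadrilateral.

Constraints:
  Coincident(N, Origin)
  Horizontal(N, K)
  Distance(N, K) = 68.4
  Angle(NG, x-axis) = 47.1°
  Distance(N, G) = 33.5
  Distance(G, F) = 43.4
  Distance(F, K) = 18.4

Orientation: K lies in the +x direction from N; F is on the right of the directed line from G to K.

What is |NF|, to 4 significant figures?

52.32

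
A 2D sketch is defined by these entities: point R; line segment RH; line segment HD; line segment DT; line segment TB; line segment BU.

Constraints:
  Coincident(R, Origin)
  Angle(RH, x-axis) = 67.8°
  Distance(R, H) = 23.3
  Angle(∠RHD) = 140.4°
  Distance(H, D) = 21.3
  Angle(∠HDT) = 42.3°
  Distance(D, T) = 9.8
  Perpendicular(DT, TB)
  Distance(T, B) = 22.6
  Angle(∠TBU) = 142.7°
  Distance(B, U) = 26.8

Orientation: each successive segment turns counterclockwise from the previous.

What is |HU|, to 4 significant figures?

36.98

The perpendicularity gives TB at right angles to DT, so TB runs at -24.90°; with |TB| = 22.6, B = (18.81, 23.49). ∠TBU = 142.7° gives BU at 12.40° from the x-axis; with |BU| = 26.8, U = (44.98, 29.25). Then |HU| = |U − H| = 36.98.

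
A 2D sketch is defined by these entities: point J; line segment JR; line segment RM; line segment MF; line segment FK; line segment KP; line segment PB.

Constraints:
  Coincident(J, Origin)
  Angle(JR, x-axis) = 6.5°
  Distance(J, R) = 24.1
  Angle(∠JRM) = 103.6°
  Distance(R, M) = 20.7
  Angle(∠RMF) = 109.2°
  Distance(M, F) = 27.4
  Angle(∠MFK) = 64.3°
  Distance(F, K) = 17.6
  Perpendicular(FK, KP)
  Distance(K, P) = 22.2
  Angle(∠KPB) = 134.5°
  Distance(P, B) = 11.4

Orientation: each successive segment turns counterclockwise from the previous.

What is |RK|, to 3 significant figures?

26.8

∠RMF = 109.2° gives MF at 154° from the x-axis; with |MF| = 27.4, F = (1.94, 35.4). ∠MFK = 64.3° gives FK at -90.6° from the x-axis; with |FK| = 17.6, K = (1.76, 17.8). Then |RK| = |K − R| = 26.8.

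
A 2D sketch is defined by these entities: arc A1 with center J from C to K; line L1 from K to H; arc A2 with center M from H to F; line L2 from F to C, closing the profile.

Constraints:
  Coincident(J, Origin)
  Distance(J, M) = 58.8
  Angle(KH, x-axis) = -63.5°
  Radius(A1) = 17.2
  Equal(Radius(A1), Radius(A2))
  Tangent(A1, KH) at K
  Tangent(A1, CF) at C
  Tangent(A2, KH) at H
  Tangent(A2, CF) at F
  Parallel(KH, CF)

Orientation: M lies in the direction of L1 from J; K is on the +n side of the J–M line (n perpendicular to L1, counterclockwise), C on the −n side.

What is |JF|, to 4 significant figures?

61.26

The slot axis is L1's direction at -63.5°, so u = (cos -63.5°, sin -63.5°) = (0.4462, -0.8949) and n = (−sin -63.5°, cos -63.5°) = (0.8949, 0.4462). J is at the origin and M lies 58.8 along u from J, so M = 58.8·u = (26.24, -52.62). Tangency of A1 to both parallel lines with radius 17.2 puts K and C at J ± 17.2·n: K = (15.39, 7.675), C = (-15.39, -7.675). Equal radii place H and F the same way about M: H = M + 17.2·n = (41.63, -44.95), F = M − 17.2·n = (10.84, -60.30). Then |JF| = |F − J| = 61.26.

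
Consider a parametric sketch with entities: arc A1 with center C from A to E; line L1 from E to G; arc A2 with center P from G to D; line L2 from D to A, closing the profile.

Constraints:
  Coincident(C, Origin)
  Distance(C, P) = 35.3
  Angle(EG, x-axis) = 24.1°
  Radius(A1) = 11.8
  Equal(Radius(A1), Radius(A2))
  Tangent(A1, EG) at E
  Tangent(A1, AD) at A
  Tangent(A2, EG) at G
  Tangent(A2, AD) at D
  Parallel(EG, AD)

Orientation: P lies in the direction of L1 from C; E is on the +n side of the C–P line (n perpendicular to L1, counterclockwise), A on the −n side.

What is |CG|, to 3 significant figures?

37.2

The slot axis is L1's direction at 24.1°, so u = (cos 24.1°, sin 24.1°) = (0.913, 0.408) and n = (−sin 24.1°, cos 24.1°) = (-0.408, 0.913). C is at the origin and P lies 35.3 along u from C, so P = 35.3·u = (32.2, 14.4). Tangency of A1 to both parallel lines with radius 11.8 puts E and A at C ± 11.8·n: E = (-4.82, 10.8), A = (4.82, -10.8). Equal radii place G and D the same way about P: G = P + 11.8·n = (27.4, 25.2), D = P − 11.8·n = (37.0, 3.64). Then |CG| = |G − C| = 37.2.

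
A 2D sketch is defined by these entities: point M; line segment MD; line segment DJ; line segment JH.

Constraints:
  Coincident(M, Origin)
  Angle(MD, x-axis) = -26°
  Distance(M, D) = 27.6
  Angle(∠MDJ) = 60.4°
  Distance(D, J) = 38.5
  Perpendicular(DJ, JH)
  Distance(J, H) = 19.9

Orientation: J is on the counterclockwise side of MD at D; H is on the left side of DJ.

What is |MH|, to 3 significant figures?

25.2

∠MDJ = 60.4°, so DJ runs at -26.0° + (180° − 60.4°) = 93.6° from the x-axis; with |DJ| = 38.5, J = D + 38.5·(cos 93.6°, sin 93.6°) = (22.4, 26.3). The perpendicularity gives JH at right angles to DJ; with |JH| = 19.9 on the left of DJ, H = J + 19.9·(-0.998, -0.0628) = (2.53, 25.1). Then |MH| = |H − M| = 25.2.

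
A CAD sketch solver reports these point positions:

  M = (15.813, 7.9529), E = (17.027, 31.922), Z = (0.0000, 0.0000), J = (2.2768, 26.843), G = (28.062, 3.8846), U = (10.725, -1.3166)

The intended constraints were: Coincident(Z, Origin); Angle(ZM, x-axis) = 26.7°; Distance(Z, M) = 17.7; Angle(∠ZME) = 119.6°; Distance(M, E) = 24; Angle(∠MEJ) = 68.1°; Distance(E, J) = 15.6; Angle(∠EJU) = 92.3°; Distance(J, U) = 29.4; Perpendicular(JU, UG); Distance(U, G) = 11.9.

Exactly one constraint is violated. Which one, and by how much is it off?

Distance(U, G) = 11.9 — off by 6.20.

Z = (0.00, 0.00) ✓; ZM at 26.70° ✓; |ZM| = 17.70 ✓; ∠ZME = 119.6° ✓; |ME| = 24.00 ✓; ∠MEJ = 68.10° ✓; |EJ| = 15.60 ✓; ∠EJU = 92.30° ✓; |JU| = 29.40 ✓; ∠(JU, UG) = 90.00° ✓; |UG| = 18.10 ✗.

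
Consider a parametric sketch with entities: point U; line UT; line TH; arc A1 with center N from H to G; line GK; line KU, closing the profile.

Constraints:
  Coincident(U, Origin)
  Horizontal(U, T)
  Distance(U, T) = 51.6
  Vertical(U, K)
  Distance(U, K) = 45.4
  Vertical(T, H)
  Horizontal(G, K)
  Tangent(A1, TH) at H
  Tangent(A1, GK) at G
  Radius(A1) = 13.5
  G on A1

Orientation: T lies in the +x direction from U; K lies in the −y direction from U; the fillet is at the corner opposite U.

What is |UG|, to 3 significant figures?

59.3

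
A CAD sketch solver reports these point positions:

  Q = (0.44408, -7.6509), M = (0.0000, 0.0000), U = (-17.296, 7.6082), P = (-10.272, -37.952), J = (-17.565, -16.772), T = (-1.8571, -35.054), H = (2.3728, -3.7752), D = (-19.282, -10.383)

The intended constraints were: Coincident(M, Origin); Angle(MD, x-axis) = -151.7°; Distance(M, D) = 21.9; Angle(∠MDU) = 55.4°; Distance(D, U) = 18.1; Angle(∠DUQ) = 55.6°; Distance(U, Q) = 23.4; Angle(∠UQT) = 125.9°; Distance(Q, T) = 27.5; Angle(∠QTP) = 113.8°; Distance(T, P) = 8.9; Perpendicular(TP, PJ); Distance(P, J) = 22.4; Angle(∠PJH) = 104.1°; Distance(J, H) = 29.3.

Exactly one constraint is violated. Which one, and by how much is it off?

Distance(J, H) = 29.3 — off by 5.50.

M = (0.00, 0.00) ✓; MD at -151.7° ✓; |MD| = 21.90 ✓; ∠MDU = 55.40° ✓; |DU| = 18.10 ✓; ∠DUQ = 55.60° ✓; |UQ| = 23.40 ✓; ∠UQT = 125.9° ✓; |QT| = 27.50 ✓; ∠QTP = 113.8° ✓; |TP| = 8.900 ✓; ∠(TP, PJ) = 90.00° ✓; |PJ| = 22.40 ✓; ∠PJH = 104.1° ✓; |JH| = 23.80 ✗.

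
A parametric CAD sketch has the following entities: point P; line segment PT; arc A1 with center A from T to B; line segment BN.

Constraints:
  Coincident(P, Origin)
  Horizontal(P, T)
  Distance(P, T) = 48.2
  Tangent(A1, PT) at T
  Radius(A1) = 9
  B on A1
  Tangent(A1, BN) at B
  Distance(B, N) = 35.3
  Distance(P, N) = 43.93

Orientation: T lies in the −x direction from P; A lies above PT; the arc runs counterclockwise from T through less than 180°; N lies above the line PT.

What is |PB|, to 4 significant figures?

40.46

P is at the origin; P and T share the same y with |PT| = 48.2 and T on the −x side, so T = (-48.20, 0.000). Since A1 is tangent to PT there, AT ⟂ PT, so A = T + (0, 9) = (-48.20, 9.000). Since AB ⟂ BN (tangency), |AN| = √(9.0² + 35.3²) = 36.43 regardless of where B sits on A1. So N lies on both circle(P, 43.93) and circle(A, 36.43); the above-PT intersection is N = (-24.37, 36.55). B is the foot of the tangent from N: B = (-40.15, 4.976).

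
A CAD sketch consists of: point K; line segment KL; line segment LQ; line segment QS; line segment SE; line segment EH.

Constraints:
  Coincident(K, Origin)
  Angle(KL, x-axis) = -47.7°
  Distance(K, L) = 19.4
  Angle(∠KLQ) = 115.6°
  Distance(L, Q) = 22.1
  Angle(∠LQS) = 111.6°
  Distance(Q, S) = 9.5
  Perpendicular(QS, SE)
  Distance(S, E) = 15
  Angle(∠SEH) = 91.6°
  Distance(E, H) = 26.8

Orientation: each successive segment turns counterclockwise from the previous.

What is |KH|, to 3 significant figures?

29.3

K is at the origin; KL runs at -47.7° with length 19.4, so L = (13.1, -14.3). ∠KLQ = 115.6° gives LQ at 16.7° from the x-axis; with |LQ| = 22.1, Q = (34.2, -8.00). ∠LQS = 111.6° gives QS at 85.1° from the x-axis; with |QS| = 9.5, S = (35.0, 1.47). The perpendicularity gives SE at right angles to QS, so SE runs at 175°; with |SE| = 15.0, E = (20.1, 2.75). ∠SEH = 91.6° gives EH at -96.5° from the x-axis; with |EH| = 26.8, H = (17.1, -23.9). Then |KH| = |H − K| = 29.3.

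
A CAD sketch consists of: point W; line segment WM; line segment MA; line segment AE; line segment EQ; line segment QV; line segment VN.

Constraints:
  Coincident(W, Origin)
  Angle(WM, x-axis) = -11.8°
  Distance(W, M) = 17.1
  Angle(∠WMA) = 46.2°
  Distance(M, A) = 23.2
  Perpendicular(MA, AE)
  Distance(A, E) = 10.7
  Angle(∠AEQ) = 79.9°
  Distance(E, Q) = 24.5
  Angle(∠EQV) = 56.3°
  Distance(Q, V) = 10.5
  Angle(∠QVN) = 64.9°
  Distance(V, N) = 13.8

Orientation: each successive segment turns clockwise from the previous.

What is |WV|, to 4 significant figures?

14.59

∠AEQ = 79.9° gives EQ at 24.30° from the x-axis; with |EQ| = 24.5, Q = (13.88, 2.307). ∠EQV = 56.3° gives QV at -99.40° from the x-axis; with |QV| = 10.5, V = (12.17, -8.052). Then |WV| = |V − W| = 14.59.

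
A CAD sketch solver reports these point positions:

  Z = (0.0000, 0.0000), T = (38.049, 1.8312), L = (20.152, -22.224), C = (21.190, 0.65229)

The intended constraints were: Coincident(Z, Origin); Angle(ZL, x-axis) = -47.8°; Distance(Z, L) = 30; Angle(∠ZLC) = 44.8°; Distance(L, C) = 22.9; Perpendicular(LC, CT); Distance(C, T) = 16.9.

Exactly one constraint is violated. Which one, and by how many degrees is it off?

Perpendicular(LC, CT) — off by 6.60°.

Z = (0.00, 0.00) ✓; ZL at -47.80° ✓; |ZL| = 30.00 ✓; ∠ZLC = 44.80° ✓; |LC| = 22.90 ✓; ∠(LC, CT) = 83.40° ✗; |CT| = 16.90 ✓.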